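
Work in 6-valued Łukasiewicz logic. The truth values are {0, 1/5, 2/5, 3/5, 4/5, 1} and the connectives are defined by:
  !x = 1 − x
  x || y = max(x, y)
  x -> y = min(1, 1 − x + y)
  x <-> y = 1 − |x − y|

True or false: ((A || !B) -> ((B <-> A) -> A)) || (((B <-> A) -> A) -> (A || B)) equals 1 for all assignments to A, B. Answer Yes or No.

No

Counterexample: take A = 1/5, B = 0.
!B = !0 = 1
A || !B = 1/5 || 1 = 1
B <-> A = 0 <-> 1/5 = 4/5
(B <-> A) -> A = 4/5 -> 1/5 = 2/5
(A || !B) -> ((B <-> A) -> A) = 1 -> 2/5 = 2/5
B <-> A = 0 <-> 1/5 = 4/5
(B <-> A) -> A = 4/5 -> 1/5 = 2/5
A || B = 1/5 || 0 = 1/5
((B <-> A) -> A) -> (A || B) = 2/5 -> 1/5 = 4/5
((A || !B) -> ((B <-> A) -> A)) || (((B <-> A) -> A) -> (A || B)) = 2/5 || 4/5 = 4/5
This gives 4/5 ≠ 1.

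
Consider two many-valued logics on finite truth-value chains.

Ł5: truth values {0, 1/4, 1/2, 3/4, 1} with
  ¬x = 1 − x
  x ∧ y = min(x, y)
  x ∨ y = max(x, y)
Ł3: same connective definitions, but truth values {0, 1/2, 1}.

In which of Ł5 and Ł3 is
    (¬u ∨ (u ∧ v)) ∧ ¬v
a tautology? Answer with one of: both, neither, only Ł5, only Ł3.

neither

In Ł5: at u = 0, v = 1/4 the value is 3/4 — not a tautology.
In Ł3: at u = 0, v = 1/2 the value is 1/2 — not a tautology.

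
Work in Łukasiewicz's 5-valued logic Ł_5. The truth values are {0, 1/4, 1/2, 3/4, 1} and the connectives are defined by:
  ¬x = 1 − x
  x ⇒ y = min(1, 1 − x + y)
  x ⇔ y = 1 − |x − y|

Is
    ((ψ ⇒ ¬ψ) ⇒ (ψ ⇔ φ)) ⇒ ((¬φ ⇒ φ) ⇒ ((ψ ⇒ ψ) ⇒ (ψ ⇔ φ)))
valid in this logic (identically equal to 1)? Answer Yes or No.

No

Counterexample: take φ = 1/4, ψ = 1.
¬ψ = ¬1 = 0
ψ ⇒ ¬ψ = 1 ⇒ 0 = 0
ψ ⇔ φ = 1 ⇔ 1/4 = 1/4
(ψ ⇒ ¬ψ) ⇒ (ψ ⇔ φ) = 0 ⇒ 1/4 = 1
¬φ = ¬1/4 = 3/4
¬φ ⇒ φ = 3/4 ⇒ 1/4 = 1/2
ψ ⇒ ψ = 1 ⇒ 1 = 1
ψ ⇔ φ = 1 ⇔ 1/4 = 1/4
(ψ ⇒ ψ) ⇒ (ψ ⇔ φ) = 1 ⇒ 1/4 = 1/4
(¬φ ⇒ φ) ⇒ ((ψ ⇒ ψ) ⇒ (ψ ⇔ φ)) = 1/2 ⇒ 1/4 = 3/4
((ψ ⇒ ¬ψ) ⇒ (ψ ⇔ φ)) ⇒ ((¬φ ⇒ φ) ⇒ ((ψ ⇒ ψ) ⇒ (ψ ⇔ φ))) = 1 ⇒ 3/4 = 3/4
This gives 3/4 ≠ 1.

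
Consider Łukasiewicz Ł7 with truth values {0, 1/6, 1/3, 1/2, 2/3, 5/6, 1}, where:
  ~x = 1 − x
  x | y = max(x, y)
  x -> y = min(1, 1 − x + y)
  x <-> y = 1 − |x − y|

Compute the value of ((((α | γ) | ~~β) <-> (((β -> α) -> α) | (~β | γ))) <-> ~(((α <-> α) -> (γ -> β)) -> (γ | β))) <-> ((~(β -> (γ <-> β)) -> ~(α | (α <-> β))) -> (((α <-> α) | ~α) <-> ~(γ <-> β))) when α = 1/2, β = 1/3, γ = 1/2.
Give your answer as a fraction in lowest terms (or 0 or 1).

α | γ = 1/2 | 1/2 = 1/2
~β = ~1/3 = 2/3
~~β = ~2/3 = 1/3
(α | γ) | ~~β = 1/2 | 1/3 = 1/2
β -> α = 1/3 -> 1/2 = 1
(β -> α) -> α = 1 -> 1/2 = 1/2
~β = ~1/3 = 2/3
~β | γ = 2/3 | 1/2 = 2/3
((β -> α) -> α) | (~β | γ) = 1/2 | 2/3 = 2/3
((α | γ) | ~~β) <-> (((β -> α) -> α) | (~β | γ)) = 1/2 <-> 2/3 = 5/6
α <-> α = 1/2 <-> 1/2 = 1
γ -> β = 1/2 -> 1/3 = 5/6
(α <-> α) -> (γ -> β) = 1 -> 5/6 = 5/6
γ | β = 1/2 | 1/3 = 1/2
((α <-> α) -> (γ -> β)) -> (γ | β) = 5/6 -> 1/2 = 2/3
~(((α <-> α) -> (γ -> β)) -> (γ | β)) = ~2/3 = 1/3
(((α | γ) | ~~β) <-> (((β -> α) -> α) | (~β | γ))) <-> ~(((α <-> α) -> (γ -> β)) -> (γ | β)) = 5/6 <-> 1/3 = 1/2
γ <-> β = 1/2 <-> 1/3 = 5/6
β -> (γ <-> β) = 1/3 -> 5/6 = 1
~(β -> (γ <-> β)) = ~1 = 0
α <-> β = 1/2 <-> 1/3 = 5/6
α | (α <-> β) = 1/2 | 5/6 = 5/6
~(α | (α <-> β)) = ~5/6 = 1/6
~(β -> (γ <-> β)) -> ~(α | (α <-> β)) = 0 -> 1/6 = 1
α <-> α = 1/2 <-> 1/2 = 1
~α = ~1/2 = 1/2
(α <-> α) | ~α = 1 | 1/2 = 1
γ <-> β = 1/2 <-> 1/3 = 5/6
~(γ <-> β) = ~5/6 = 1/6
((α <-> α) | ~α) <-> ~(γ <-> β) = 1 <-> 1/6 = 1/6
(~(β -> (γ <-> β)) -> ~(α | (α <-> β))) -> (((α <-> α) | ~α) <-> ~(γ <-> β)) = 1 -> 1/6 = 1/6
((((α | γ) | ~~β) <-> (((β -> α) -> α) | (~β | γ))) <-> ~(((α <-> α) -> (γ -> β)) -> (γ | β))) <-> ((~(β -> (γ <-> β)) -> ~(α | (α <-> β))) -> (((α <-> α) | ~α) <-> ~(γ <-> β))) = 1/2 <-> 1/6 = 2/3

2/3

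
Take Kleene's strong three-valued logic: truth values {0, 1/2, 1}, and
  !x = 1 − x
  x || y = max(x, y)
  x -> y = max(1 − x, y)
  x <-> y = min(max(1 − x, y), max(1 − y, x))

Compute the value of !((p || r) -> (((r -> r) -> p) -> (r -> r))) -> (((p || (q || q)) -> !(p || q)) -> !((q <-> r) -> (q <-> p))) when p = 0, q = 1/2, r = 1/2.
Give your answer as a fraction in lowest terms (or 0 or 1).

1/2

p || r = 0 || 1/2 = 1/2
r -> r = 1/2 -> 1/2 = 1/2
(r -> r) -> p = 1/2 -> 0 = 1/2
r -> r = 1/2 -> 1/2 = 1/2
((r -> r) -> p) -> (r -> r) = 1/2 -> 1/2 = 1/2
(p || r) -> (((r -> r) -> p) -> (r -> r)) = 1/2 -> 1/2 = 1/2
!((p || r) -> (((r -> r) -> p) -> (r -> r))) = !1/2 = 1/2
q || q = 1/2 || 1/2 = 1/2
p || (q || q) = 0 || 1/2 = 1/2
p || q = 0 || 1/2 = 1/2
!(p || q) = !1/2 = 1/2
(p || (q || q)) -> !(p || q) = 1/2 -> 1/2 = 1/2
q <-> r = 1/2 <-> 1/2 = 1/2
q <-> p = 1/2 <-> 0 = 1/2
(q <-> r) -> (q <-> p) = 1/2 -> 1/2 = 1/2
!((q <-> r) -> (q <-> p)) = !1/2 = 1/2
((p || (q || q)) -> !(p || q)) -> !((q <-> r) -> (q <-> p)) = 1/2 -> 1/2 = 1/2
!((p || r) -> (((r -> r) -> p) -> (r -> r))) -> (((p || (q || q)) -> !(p || q)) -> !((q <-> r) -> (q <-> p))) = 1/2 -> 1/2 = 1/2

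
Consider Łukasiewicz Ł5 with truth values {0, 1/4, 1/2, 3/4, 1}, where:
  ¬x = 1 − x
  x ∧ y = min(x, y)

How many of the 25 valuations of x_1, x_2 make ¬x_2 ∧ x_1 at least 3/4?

value 1: 1 assignment (counts)
value 3/4: 3 assignments (counts)
value 1/2: 5 assignments
value 1/4: 7 assignments
value 0: 9 assignments
So 4 of the 25 assignments meet the threshold.

4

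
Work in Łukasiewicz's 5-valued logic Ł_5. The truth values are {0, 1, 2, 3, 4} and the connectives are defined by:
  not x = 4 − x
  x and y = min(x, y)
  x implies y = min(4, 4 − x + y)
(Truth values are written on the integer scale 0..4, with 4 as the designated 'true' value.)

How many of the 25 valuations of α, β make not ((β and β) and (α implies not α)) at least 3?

13

value 4: 9 assignments (counts)
value 3: 4 assignments (counts)
value 2: 6 assignments
value 1: 3 assignments
value 0: 3 assignments
So 13 of the 25 assignments meet the threshold.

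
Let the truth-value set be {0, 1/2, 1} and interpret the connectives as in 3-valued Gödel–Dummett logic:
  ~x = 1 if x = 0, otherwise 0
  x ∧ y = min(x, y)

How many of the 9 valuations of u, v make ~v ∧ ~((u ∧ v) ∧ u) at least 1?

3

u = 0, v = 0 ↦ 1  ≥
u = 0, v = 1/2 ↦ 0  <
u = 0, v = 1 ↦ 0  <
u = 1/2, v = 0 ↦ 1  ≥
u = 1/2, v = 1/2 ↦ 0  <
u = 1/2, v = 1 ↦ 0  <
u = 1, v = 0 ↦ 1  ≥
u = 1, v = 1/2 ↦ 0  <
u = 1, v = 1 ↦ 0  <
So 3 of the 9 assignments meet the threshold.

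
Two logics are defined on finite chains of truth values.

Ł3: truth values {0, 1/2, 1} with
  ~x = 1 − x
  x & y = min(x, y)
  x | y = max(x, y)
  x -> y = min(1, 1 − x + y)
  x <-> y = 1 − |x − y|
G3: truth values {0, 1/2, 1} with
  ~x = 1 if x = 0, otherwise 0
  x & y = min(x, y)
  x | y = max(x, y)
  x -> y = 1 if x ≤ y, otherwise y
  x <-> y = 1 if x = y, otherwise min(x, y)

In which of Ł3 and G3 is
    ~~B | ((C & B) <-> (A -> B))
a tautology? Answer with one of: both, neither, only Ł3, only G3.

neither

In Ł3: at A = 0, B = 0, C = 0 the value is 0 — not a tautology.
In G3: at A = 0, B = 0, C = 0 the value is 0 — not a tautology.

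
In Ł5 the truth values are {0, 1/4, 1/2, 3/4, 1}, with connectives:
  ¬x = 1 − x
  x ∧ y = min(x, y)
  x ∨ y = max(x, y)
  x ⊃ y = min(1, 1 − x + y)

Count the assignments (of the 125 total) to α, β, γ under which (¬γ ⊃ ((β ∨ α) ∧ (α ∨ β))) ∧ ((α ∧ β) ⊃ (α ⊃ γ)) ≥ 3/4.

103

value 1: 82 assignments (counts)
value 3/4: 21 assignments (counts)
value 1/2: 14 assignments
value 1/4: 6 assignments
value 0: 2 assignments
So 103 of the 125 assignments meet the threshold.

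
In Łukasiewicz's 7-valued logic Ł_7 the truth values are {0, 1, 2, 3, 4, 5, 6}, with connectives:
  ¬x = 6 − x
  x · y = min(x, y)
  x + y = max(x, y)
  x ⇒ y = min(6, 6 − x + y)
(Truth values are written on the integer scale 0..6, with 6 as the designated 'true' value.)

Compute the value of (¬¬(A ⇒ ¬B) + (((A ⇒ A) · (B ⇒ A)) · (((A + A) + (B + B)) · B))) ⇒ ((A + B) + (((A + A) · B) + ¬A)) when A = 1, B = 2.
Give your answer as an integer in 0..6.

¬B = ¬2 = 4
A ⇒ ¬B = 1 ⇒ 4 = 6
¬(A ⇒ ¬B) = ¬6 = 0
¬¬(A ⇒ ¬B) = ¬0 = 6
A ⇒ A = 1 ⇒ 1 = 6
B ⇒ A = 2 ⇒ 1 = 5
(A ⇒ A) · (B ⇒ A) = 6 · 5 = 5
A + A = 1 + 1 = 1
B + B = 2 + 2 = 2
(A + A) + (B + B) = 1 + 2 = 2
((A + A) + (B + B)) · B = 2 · 2 = 2
((A ⇒ A) · (B ⇒ A)) · (((A + A) + (B + B)) · B) = 5 · 2 = 2
¬¬(A ⇒ ¬B) + (((A ⇒ A) · (B ⇒ A)) · (((A + A) + (B + B)) · B)) = 6 + 2 = 6
A + B = 1 + 2 = 2
A + A = 1 + 1 = 1
(A + A) · B = 1 · 2 = 1
¬A = ¬1 = 5
((A + A) · B) + ¬A = 1 + 5 = 5
(A + B) + (((A + A) · B) + ¬A) = 2 + 5 = 5
(¬¬(A ⇒ ¬B) + (((A ⇒ A) · (B ⇒ A)) · (((A + A) + (B + B)) · B))) ⇒ ((A + B) + (((A + A) · B) + ¬A)) = 6 ⇒ 5 = 5

5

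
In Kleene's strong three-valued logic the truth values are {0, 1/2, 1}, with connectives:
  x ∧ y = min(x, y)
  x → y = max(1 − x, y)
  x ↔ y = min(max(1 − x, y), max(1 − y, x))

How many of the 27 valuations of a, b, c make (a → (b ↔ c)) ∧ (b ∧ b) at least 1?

5

value 1: 5 assignments (counts)
value 1/2: 12 assignments
value 0: 10 assignments
So 5 of the 27 assignments meet the threshold.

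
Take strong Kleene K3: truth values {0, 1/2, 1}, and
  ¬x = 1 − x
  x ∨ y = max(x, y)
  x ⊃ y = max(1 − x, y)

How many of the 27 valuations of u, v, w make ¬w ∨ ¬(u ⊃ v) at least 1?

value 1: 11 assignments (counts)
value 1/2: 11 assignments
value 0: 5 assignments
So 11 of the 27 assignments meet the threshold.

11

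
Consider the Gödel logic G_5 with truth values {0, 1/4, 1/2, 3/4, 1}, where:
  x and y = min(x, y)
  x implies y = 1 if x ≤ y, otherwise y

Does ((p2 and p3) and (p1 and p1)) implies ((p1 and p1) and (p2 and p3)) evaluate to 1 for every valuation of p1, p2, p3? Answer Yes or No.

At p1 = 1/4, p2 = 3/4, p3 = 1/2, for instance:
p2 and p3 = 3/4 and 1/2 = 1/2
p1 and p1 = 1/4 and 1/4 = 1/4
(p2 and p3) and (p1 and p1) = 1/2 and 1/4 = 1/4
(p1 and p1) and (p2 and p3) = 1/4 and 1/2 = 1/4
((p2 and p3) and (p1 and p1)) implies ((p1 and p1) and (p2 and p3)) = 1/4 implies 1/4 = 1
and checking the remaining 124 assignments likewise gives ≥ 1 in every case.

Yes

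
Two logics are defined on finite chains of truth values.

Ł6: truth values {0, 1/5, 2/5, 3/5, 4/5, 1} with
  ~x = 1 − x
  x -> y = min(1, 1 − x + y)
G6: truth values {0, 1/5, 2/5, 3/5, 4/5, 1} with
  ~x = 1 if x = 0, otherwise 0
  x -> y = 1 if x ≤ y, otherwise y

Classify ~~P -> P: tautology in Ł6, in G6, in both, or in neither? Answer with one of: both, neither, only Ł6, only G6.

In Ł6: every assignment gives 1 — tautology.
In G6: at P = 1/5 the value is 1/5 — not a tautology.

only Ł6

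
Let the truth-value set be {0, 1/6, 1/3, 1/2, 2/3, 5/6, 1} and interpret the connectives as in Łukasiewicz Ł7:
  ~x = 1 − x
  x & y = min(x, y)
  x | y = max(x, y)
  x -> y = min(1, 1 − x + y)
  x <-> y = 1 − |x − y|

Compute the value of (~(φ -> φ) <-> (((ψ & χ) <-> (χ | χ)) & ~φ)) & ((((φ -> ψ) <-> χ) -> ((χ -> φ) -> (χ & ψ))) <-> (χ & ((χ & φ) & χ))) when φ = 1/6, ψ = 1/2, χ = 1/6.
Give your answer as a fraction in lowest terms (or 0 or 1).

φ -> φ = 1/6 -> 1/6 = 1
~(φ -> φ) = ~1 = 0
ψ & χ = 1/2 & 1/6 = 1/6
χ | χ = 1/6 | 1/6 = 1/6
(ψ & χ) <-> (χ | χ) = 1/6 <-> 1/6 = 1
~φ = ~1/6 = 5/6
((ψ & χ) <-> (χ | χ)) & ~φ = 1 & 5/6 = 5/6
~(φ -> φ) <-> (((ψ & χ) <-> (χ | χ)) & ~φ) = 0 <-> 5/6 = 1/6
φ -> ψ = 1/6 -> 1/2 = 1
(φ -> ψ) <-> χ = 1 <-> 1/6 = 1/6
χ -> φ = 1/6 -> 1/6 = 1
χ & ψ = 1/6 & 1/2 = 1/6
(χ -> φ) -> (χ & ψ) = 1 -> 1/6 = 1/6
((φ -> ψ) <-> χ) -> ((χ -> φ) -> (χ & ψ)) = 1/6 -> 1/6 = 1
χ & φ = 1/6 & 1/6 = 1/6
(χ & φ) & χ = 1/6 & 1/6 = 1/6
χ & ((χ & φ) & χ) = 1/6 & 1/6 = 1/6
(((φ -> ψ) <-> χ) -> ((χ -> φ) -> (χ & ψ))) <-> (χ & ((χ & φ) & χ)) = 1 <-> 1/6 = 1/6
(~(φ -> φ) <-> (((ψ & χ) <-> (χ | χ)) & ~φ)) & ((((φ -> ψ) <-> χ) -> ((χ -> φ) -> (χ & ψ))) <-> (χ & ((χ & φ) & χ))) = 1/6 & 1/6 = 1/6

1/6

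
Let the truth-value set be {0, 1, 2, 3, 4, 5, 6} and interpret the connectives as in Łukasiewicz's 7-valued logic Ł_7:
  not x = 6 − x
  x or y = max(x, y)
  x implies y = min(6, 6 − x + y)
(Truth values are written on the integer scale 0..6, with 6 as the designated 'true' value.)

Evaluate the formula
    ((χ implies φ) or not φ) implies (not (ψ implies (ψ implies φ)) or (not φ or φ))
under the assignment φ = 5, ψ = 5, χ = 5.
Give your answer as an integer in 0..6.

5

χ implies φ = 5 implies 5 = 6
not φ = not 5 = 1
(χ implies φ) or not φ = 6 or 1 = 6
ψ implies φ = 5 implies 5 = 6
ψ implies (ψ implies φ) = 5 implies 6 = 6
not (ψ implies (ψ implies φ)) = not 6 = 0
not φ = not 5 = 1
not φ or φ = 1 or 5 = 5
not (ψ implies (ψ implies φ)) or (not φ or φ) = 0 or 5 = 5
((χ implies φ) or not φ) implies (not (ψ implies (ψ implies φ)) or (not φ or φ)) = 6 implies 5 = 5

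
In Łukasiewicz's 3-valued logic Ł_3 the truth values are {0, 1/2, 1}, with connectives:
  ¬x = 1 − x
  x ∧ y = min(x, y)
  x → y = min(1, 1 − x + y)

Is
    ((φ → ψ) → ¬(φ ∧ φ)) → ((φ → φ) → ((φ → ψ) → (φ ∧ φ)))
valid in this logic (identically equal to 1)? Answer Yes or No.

Counterexample: take φ = 0, ψ = 0.
φ → ψ = 0 → 0 = 1
φ ∧ φ = 0 ∧ 0 = 0
¬(φ ∧ φ) = ¬0 = 1
(φ → ψ) → ¬(φ ∧ φ) = 1 → 1 = 1
φ → φ = 0 → 0 = 1
φ → ψ = 0 → 0 = 1
φ ∧ φ = 0 ∧ 0 = 0
(φ → ψ) → (φ ∧ φ) = 1 → 0 = 0
(φ → φ) → ((φ → ψ) → (φ ∧ φ)) = 1 → 0 = 0
((φ → ψ) → ¬(φ ∧ φ)) → ((φ → φ) → ((φ → ψ) → (φ ∧ φ))) = 1 → 0 = 0
This gives 0 ≠ 1.

No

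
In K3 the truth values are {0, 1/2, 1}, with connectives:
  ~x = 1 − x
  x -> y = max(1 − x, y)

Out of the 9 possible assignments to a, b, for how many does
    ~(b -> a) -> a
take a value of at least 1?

5

a = 0, b = 0 ↦ 1  ≥
a = 0, b = 1/2 ↦ 1/2  <
a = 0, b = 1 ↦ 0  <
a = 1/2, b = 0 ↦ 1  ≥
a = 1/2, b = 1/2 ↦ 1/2  <
a = 1/2, b = 1 ↦ 1/2  <
a = 1, b = 0 ↦ 1  ≥
a = 1, b = 1/2 ↦ 1  ≥
a = 1, b = 1 ↦ 1  ≥
So 5 of the 9 assignments meet the threshold.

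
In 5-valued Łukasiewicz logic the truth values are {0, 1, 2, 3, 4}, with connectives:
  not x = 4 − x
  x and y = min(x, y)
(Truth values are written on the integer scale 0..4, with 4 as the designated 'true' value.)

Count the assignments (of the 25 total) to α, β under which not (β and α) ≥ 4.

9

value 4: 9 assignments (counts)
value 3: 7 assignments
value 2: 5 assignments
value 1: 3 assignments
value 0: 1 assignment
So 9 of the 25 assignments meet the threshold.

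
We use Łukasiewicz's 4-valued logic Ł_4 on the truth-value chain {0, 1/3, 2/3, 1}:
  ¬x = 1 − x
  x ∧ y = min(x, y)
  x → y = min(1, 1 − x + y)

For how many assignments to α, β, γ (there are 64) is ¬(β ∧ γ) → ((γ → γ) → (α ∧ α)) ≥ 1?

value 1: 30 assignments (counts)
value 2/3: 15 assignments
value 1/3: 12 assignments
value 0: 7 assignments
So 30 of the 64 assignments meet the threshold.

30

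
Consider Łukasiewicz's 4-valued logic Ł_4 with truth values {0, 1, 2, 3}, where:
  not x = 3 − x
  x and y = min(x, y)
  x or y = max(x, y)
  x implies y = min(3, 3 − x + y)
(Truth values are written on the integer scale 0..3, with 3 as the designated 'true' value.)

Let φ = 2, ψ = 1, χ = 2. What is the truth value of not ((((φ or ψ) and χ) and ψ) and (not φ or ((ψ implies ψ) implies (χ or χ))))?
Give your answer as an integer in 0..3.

2

φ or ψ = 2 or 1 = 2
(φ or ψ) and χ = 2 and 2 = 2
((φ or ψ) and χ) and ψ = 2 and 1 = 1
not φ = not 2 = 1
ψ implies ψ = 1 implies 1 = 3
χ or χ = 2 or 2 = 2
(ψ implies ψ) implies (χ or χ) = 3 implies 2 = 2
not φ or ((ψ implies ψ) implies (χ or χ)) = 1 or 2 = 2
(((φ or ψ) and χ) and ψ) and (not φ or ((ψ implies ψ) implies (χ or χ))) = 1 and 2 = 1
not ((((φ or ψ) and χ) and ψ) and (not φ or ((ψ implies ψ) implies (χ or χ)))) = not 1 = 2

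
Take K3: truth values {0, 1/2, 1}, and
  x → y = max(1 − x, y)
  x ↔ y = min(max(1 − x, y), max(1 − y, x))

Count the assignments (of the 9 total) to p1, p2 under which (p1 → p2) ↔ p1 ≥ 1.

p1 = 0, p2 = 0 ↦ 0  <
p1 = 0, p2 = 1/2 ↦ 0  <
p1 = 0, p2 = 1 ↦ 0  <
p1 = 1/2, p2 = 0 ↦ 1/2  <
p1 = 1/2, p2 = 1/2 ↦ 1/2  <
p1 = 1/2, p2 = 1 ↦ 1/2  <
p1 = 1, p2 = 0 ↦ 0  <
p1 = 1, p2 = 1/2 ↦ 1/2  <
p1 = 1, p2 = 1 ↦ 1  ≥
So 1 of the 9 assignments meets the threshold.

1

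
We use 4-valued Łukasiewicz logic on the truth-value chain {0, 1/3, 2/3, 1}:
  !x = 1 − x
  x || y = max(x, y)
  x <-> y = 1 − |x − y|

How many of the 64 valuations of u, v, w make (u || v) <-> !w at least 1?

16

value 1: 16 assignments (counts)
value 2/3: 24 assignments
value 1/3: 16 assignments
value 0: 8 assignments
So 16 of the 64 assignments meet the threshold.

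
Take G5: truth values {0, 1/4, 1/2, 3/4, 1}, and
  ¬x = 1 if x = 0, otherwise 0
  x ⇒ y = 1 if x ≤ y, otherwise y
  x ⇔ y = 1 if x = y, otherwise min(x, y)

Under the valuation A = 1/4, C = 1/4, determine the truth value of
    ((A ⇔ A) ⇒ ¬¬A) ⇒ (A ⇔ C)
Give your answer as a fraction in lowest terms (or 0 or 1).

1

A ⇔ A = 1/4 ⇔ 1/4 = 1
¬A = ¬1/4 = 0
¬¬A = ¬0 = 1
(A ⇔ A) ⇒ ¬¬A = 1 ⇒ 1 = 1
A ⇔ C = 1/4 ⇔ 1/4 = 1
((A ⇔ A) ⇒ ¬¬A) ⇒ (A ⇔ C) = 1 ⇒ 1 = 1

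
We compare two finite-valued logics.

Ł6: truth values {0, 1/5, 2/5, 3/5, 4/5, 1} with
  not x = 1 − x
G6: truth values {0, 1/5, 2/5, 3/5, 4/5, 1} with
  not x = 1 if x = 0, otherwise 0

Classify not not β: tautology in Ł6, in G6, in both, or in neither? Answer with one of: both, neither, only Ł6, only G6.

In Ł6: at β = 0 the value is 0 — not a tautology.
In G6: at β = 0 the value is 0 — not a tautology.

neither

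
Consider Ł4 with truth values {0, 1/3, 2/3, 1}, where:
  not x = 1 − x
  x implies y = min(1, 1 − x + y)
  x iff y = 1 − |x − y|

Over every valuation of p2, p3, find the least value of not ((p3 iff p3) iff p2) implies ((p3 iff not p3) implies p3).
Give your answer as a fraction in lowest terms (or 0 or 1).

Take p2 = 0, p3 = 1/3:
p3 iff p3 = 1/3 iff 1/3 = 1
(p3 iff p3) iff p2 = 1 iff 0 = 0
not ((p3 iff p3) iff p2) = not 0 = 1
not p3 = not 1/3 = 2/3
p3 iff not p3 = 1/3 iff 2/3 = 2/3
(p3 iff not p3) implies p3 = 2/3 implies 1/3 = 2/3
not ((p3 iff p3) iff p2) implies ((p3 iff not p3) implies p3) = 1 implies 2/3 = 2/3
No assignment yields a value below 2/3, so this is the minimum.

2/3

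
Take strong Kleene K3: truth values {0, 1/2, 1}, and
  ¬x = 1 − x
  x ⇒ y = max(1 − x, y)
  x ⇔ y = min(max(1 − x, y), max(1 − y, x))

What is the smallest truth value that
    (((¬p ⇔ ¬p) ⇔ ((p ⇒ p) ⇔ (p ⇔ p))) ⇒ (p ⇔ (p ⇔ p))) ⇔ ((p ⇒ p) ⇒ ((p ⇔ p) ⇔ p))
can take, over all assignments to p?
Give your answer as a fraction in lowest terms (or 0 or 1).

Take p = 1/2:
¬p = ¬1/2 = 1/2
¬p = ¬1/2 = 1/2
¬p ⇔ ¬p = 1/2 ⇔ 1/2 = 1/2
p ⇒ p = 1/2 ⇒ 1/2 = 1/2
p ⇔ p = 1/2 ⇔ 1/2 = 1/2
(p ⇒ p) ⇔ (p ⇔ p) = 1/2 ⇔ 1/2 = 1/2
(¬p ⇔ ¬p) ⇔ ((p ⇒ p) ⇔ (p ⇔ p)) = 1/2 ⇔ 1/2 = 1/2
p ⇔ p = 1/2 ⇔ 1/2 = 1/2
p ⇔ (p ⇔ p) = 1/2 ⇔ 1/2 = 1/2
((¬p ⇔ ¬p) ⇔ ((p ⇒ p) ⇔ (p ⇔ p))) ⇒ (p ⇔ (p ⇔ p)) = 1/2 ⇒ 1/2 = 1/2
p ⇒ p = 1/2 ⇒ 1/2 = 1/2
p ⇔ p = 1/2 ⇔ 1/2 = 1/2
(p ⇔ p) ⇔ p = 1/2 ⇔ 1/2 = 1/2
(p ⇒ p) ⇒ ((p ⇔ p) ⇔ p) = 1/2 ⇒ 1/2 = 1/2
(((¬p ⇔ ¬p) ⇔ ((p ⇒ p) ⇔ (p ⇔ p))) ⇒ (p ⇔ (p ⇔ p))) ⇔ ((p ⇒ p) ⇒ ((p ⇔ p) ⇔ p)) = 1/2 ⇔ 1/2 = 1/2
No assignment yields a value below 1/2, so this is the minimum.

1/2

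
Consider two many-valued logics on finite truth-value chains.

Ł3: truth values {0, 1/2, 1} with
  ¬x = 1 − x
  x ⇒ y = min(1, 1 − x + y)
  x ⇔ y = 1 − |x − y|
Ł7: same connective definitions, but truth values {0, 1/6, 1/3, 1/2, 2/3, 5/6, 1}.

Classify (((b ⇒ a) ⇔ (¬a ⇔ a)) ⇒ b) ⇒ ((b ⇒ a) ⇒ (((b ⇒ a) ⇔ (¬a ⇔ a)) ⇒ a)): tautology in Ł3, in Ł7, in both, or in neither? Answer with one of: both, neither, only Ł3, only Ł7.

both

In Ł3: every assignment gives 1 — tautology.
In Ł7: every assignment gives 1 — tautology.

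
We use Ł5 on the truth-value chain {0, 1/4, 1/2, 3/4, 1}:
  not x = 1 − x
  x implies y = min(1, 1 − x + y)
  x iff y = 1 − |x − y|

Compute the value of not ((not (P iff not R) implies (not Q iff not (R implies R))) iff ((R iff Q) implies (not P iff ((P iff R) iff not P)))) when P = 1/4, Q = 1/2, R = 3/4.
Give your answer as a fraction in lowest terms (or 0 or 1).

0

not R = not 3/4 = 1/4
P iff not R = 1/4 iff 1/4 = 1
not (P iff not R) = not 1 = 0
not Q = not 1/2 = 1/2
R implies R = 3/4 implies 3/4 = 1
not (R implies R) = not 1 = 0
not Q iff not (R implies R) = 1/2 iff 0 = 1/2
not (P iff not R) implies (not Q iff not (R implies R)) = 0 implies 1/2 = 1
R iff Q = 3/4 iff 1/2 = 3/4
not P = not 1/4 = 3/4
P iff R = 1/4 iff 3/4 = 1/2
not P = not 1/4 = 3/4
(P iff R) iff not P = 1/2 iff 3/4 = 3/4
not P iff ((P iff R) iff not P) = 3/4 iff 3/4 = 1
(R iff Q) implies (not P iff ((P iff R) iff not P)) = 3/4 implies 1 = 1
(not (P iff not R) implies (not Q iff not (R implies R))) iff ((R iff Q) implies (not P iff ((P iff R) iff not P))) = 1 iff 1 = 1
not ((not (P iff not R) implies (not Q iff not (R implies R))) iff ((R iff Q) implies (not P iff ((P iff R) iff not P)))) = not 1 = 0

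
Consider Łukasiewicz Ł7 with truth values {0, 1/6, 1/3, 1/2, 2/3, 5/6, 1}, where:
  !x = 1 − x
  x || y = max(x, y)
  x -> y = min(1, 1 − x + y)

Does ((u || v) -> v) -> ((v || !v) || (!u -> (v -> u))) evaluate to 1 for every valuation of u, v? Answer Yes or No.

Counterexample: take u = 0, v = 1/6.
u || v = 0 || 1/6 = 1/6
(u || v) -> v = 1/6 -> 1/6 = 1
!v = !1/6 = 5/6
v || !v = 1/6 || 5/6 = 5/6
!u = !0 = 1
v -> u = 1/6 -> 0 = 5/6
!u -> (v -> u) = 1 -> 5/6 = 5/6
(v || !v) || (!u -> (v -> u)) = 5/6 || 5/6 = 5/6
((u || v) -> v) -> ((v || !v) || (!u -> (v -> u))) = 1 -> 5/6 = 5/6
This gives 5/6 ≠ 1.

No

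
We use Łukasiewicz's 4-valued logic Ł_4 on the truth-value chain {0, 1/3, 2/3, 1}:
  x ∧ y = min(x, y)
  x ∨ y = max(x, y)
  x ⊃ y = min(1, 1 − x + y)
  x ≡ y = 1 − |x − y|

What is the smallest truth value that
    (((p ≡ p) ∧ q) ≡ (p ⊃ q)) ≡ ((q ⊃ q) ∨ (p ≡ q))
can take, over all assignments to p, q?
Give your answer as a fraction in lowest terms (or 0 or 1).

0

Take p = 0, q = 0:
p ≡ p = 0 ≡ 0 = 1
(p ≡ p) ∧ q = 1 ∧ 0 = 0
p ⊃ q = 0 ⊃ 0 = 1
((p ≡ p) ∧ q) ≡ (p ⊃ q) = 0 ≡ 1 = 0
q ⊃ q = 0 ⊃ 0 = 1
p ≡ q = 0 ≡ 0 = 1
(q ⊃ q) ∨ (p ≡ q) = 1 ∨ 1 = 1
(((p ≡ p) ∧ q) ≡ (p ⊃ q)) ≡ ((q ⊃ q) ∨ (p ≡ q)) = 0 ≡ 1 = 0
No assignment yields a value below 0, so this is the minimum.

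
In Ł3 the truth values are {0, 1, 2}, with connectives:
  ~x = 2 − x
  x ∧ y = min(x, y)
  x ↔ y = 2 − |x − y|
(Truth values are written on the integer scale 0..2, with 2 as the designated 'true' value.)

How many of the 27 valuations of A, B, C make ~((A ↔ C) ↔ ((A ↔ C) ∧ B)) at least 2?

value 2: 3 assignments (counts)
value 1: 7 assignments
value 0: 17 assignments
So 3 of the 27 assignments meet the threshold.

3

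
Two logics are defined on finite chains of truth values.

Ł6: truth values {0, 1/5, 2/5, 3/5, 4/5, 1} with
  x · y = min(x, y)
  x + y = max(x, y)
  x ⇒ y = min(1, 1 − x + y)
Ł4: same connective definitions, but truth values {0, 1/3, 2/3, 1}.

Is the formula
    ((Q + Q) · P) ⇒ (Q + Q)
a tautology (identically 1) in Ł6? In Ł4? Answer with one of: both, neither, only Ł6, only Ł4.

In Ł6: every assignment gives 1 — tautology.
In Ł4: every assignment gives 1 — tautology.

both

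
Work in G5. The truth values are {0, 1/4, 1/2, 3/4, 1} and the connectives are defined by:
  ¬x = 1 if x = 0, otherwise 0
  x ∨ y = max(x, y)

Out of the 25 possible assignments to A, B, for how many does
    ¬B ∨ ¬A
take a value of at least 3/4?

value 1: 9 assignments (counts)
value 0: 16 assignments
So 9 of the 25 assignments meet the threshold.

9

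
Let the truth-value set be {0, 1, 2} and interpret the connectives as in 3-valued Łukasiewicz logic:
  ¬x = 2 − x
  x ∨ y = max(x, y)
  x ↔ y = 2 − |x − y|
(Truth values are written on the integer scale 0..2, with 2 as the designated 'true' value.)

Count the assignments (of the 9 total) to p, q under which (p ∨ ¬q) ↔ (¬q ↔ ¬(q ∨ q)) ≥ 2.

5

p = 0, q = 0 ↦ 2  ≥
p = 0, q = 1 ↦ 1  <
p = 0, q = 2 ↦ 0  <
p = 1, q = 0 ↦ 2  ≥
p = 1, q = 1 ↦ 1  <
p = 1, q = 2 ↦ 1  <
p = 2, q = 0 ↦ 2  ≥
p = 2, q = 1 ↦ 2  ≥
p = 2, q = 2 ↦ 2  ≥
So 5 of the 9 assignments meet the threshold.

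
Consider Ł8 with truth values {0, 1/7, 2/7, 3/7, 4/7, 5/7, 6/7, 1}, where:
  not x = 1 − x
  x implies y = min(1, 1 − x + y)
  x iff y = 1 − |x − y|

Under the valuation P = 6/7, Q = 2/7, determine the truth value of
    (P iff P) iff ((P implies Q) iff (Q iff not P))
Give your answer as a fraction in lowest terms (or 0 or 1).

P iff P = 6/7 iff 6/7 = 1
P implies Q = 6/7 implies 2/7 = 3/7
not P = not 6/7 = 1/7
Q iff not P = 2/7 iff 1/7 = 6/7
(P implies Q) iff (Q iff not P) = 3/7 iff 6/7 = 4/7
(P iff P) iff ((P implies Q) iff (Q iff not P)) = 1 iff 4/7 = 4/7

4/7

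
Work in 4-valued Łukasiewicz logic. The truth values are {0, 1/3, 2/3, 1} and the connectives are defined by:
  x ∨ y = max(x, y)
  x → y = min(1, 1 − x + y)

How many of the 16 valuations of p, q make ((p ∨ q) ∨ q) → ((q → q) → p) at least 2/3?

p = 0, q = 0 ↦ 1  ≥
p = 0, q = 1/3 ↦ 2/3  ≥
p = 0, q = 2/3 ↦ 1/3  <
p = 0, q = 1 ↦ 0  <
p = 1/3, q = 0 ↦ 1  ≥
p = 1/3, q = 1/3 ↦ 1  ≥
p = 1/3, q = 2/3 ↦ 2/3  ≥
p = 1/3, q = 1 ↦ 1/3  <
p = 2/3, q = 0 ↦ 1  ≥
p = 2/3, q = 1/3 ↦ 1  ≥
p = 2/3, q = 2/3 ↦ 1  ≥
p = 2/3, q = 1 ↦ 2/3  ≥
p = 1, q = 0 ↦ 1  ≥
p = 1, q = 1/3 ↦ 1  ≥
p = 1, q = 2/3 ↦ 1  ≥
p = 1, q = 1 ↦ 1  ≥
So 13 of the 16 assignments meet the threshold.

13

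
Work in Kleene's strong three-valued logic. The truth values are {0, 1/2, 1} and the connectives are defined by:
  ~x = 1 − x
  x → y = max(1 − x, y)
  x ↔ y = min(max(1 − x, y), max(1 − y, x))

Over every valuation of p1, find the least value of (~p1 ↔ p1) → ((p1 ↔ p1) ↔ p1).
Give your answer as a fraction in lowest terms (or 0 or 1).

1/2

Take p1 = 1/2:
~p1 = ~1/2 = 1/2
~p1 ↔ p1 = 1/2 ↔ 1/2 = 1/2
p1 ↔ p1 = 1/2 ↔ 1/2 = 1/2
(p1 ↔ p1) ↔ p1 = 1/2 ↔ 1/2 = 1/2
(~p1 ↔ p1) → ((p1 ↔ p1) ↔ p1) = 1/2 → 1/2 = 1/2
No assignment yields a value below 1/2, so this is the minimum.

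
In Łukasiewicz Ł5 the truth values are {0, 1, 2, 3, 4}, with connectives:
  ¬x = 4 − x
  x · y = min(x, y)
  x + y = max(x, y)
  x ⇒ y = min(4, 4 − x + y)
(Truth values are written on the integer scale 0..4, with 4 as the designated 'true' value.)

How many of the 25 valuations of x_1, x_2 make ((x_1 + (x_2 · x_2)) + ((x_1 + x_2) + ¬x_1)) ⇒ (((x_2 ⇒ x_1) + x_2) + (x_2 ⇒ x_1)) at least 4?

22

value 4: 22 assignments (counts)
value 3: 2 assignments
value 2: 1 assignment
So 22 of the 25 assignments meet the threshold.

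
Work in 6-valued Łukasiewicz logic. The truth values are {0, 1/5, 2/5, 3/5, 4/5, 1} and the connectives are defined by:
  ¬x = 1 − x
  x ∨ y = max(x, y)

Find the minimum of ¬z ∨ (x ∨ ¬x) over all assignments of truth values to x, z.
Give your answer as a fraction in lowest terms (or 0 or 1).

Take x = 2/5, z = 2/5:
¬z = ¬2/5 = 3/5
¬x = ¬2/5 = 3/5
x ∨ ¬x = 2/5 ∨ 3/5 = 3/5
¬z ∨ (x ∨ ¬x) = 3/5 ∨ 3/5 = 3/5
No assignment yields a value below 3/5, so this is the minimum.

3/5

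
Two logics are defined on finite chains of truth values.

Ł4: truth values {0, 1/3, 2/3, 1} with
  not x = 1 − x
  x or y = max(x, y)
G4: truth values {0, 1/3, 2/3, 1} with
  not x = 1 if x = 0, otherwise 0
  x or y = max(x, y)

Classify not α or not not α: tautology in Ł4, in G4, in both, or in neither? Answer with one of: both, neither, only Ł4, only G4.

In Ł4: at α = 1/3 the value is 2/3 — not a tautology.
In G4: every assignment gives 1 — tautology.

only G4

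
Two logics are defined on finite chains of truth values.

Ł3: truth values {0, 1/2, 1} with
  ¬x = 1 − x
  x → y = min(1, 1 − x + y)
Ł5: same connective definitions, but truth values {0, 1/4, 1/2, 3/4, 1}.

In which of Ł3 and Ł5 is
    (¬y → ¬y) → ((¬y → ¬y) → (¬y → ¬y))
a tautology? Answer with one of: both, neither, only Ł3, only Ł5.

both

In Ł3: every assignment gives 1 — tautology.
In Ł5: every assignment gives 1 — tautology.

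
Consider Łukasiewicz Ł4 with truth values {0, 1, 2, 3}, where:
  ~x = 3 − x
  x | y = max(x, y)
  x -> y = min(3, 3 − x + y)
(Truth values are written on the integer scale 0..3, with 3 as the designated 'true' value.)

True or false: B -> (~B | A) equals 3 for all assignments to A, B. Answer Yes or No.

No

Counterexample: take A = 0, B = 2.
~B = ~2 = 1
~B | A = 1 | 0 = 1
B -> (~B | A) = 2 -> 1 = 2
This gives 2 ≠ 3.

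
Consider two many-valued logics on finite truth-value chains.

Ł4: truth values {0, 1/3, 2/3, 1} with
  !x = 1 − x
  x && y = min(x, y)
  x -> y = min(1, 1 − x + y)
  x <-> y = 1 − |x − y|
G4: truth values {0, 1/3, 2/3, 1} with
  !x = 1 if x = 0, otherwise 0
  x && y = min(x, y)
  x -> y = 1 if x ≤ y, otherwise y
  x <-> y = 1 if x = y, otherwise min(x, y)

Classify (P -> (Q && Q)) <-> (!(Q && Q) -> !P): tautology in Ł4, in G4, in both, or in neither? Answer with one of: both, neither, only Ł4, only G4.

In Ł4: every assignment gives 1 — tautology.
In G4: at P = 2/3, Q = 1/3 the value is 1/3 — not a tautology.

only Ł4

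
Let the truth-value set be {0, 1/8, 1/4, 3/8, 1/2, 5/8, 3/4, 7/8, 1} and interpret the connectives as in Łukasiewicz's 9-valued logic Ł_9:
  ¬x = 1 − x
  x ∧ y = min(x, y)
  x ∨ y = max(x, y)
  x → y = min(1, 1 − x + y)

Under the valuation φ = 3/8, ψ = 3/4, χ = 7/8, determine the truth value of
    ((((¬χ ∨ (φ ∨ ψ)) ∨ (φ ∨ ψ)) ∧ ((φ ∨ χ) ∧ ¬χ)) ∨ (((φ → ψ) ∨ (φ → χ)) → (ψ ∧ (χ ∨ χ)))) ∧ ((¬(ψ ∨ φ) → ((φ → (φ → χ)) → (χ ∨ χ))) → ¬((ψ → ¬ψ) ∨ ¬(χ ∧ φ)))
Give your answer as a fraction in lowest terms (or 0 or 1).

3/8

¬χ = ¬7/8 = 1/8
φ ∨ ψ = 3/8 ∨ 3/4 = 3/4
¬χ ∨ (φ ∨ ψ) = 1/8 ∨ 3/4 = 3/4
φ ∨ ψ = 3/8 ∨ 3/4 = 3/4
(¬χ ∨ (φ ∨ ψ)) ∨ (φ ∨ ψ) = 3/4 ∨ 3/4 = 3/4
φ ∨ χ = 3/8 ∨ 7/8 = 7/8
¬χ = ¬7/8 = 1/8
(φ ∨ χ) ∧ ¬χ = 7/8 ∧ 1/8 = 1/8
((¬χ ∨ (φ ∨ ψ)) ∨ (φ ∨ ψ)) ∧ ((φ ∨ χ) ∧ ¬χ) = 3/4 ∧ 1/8 = 1/8
φ → ψ = 3/8 → 3/4 = 1
φ → χ = 3/8 → 7/8 = 1
(φ → ψ) ∨ (φ → χ) = 1 ∨ 1 = 1
χ ∨ χ = 7/8 ∨ 7/8 = 7/8
ψ ∧ (χ ∨ χ) = 3/4 ∧ 7/8 = 3/4
((φ → ψ) ∨ (φ → χ)) → (ψ ∧ (χ ∨ χ)) = 1 → 3/4 = 3/4
(((¬χ ∨ (φ ∨ ψ)) ∨ (φ ∨ ψ)) ∧ ((φ ∨ χ) ∧ ¬χ)) ∨ (((φ → ψ) ∨ (φ → χ)) → (ψ ∧ (χ ∨ χ))) = 1/8 ∨ 3/4 = 3/4
ψ ∨ φ = 3/4 ∨ 3/8 = 3/4
¬(ψ ∨ φ) = ¬3/4 = 1/4
φ → χ = 3/8 → 7/8 = 1
φ → (φ → χ) = 3/8 → 1 = 1
χ ∨ χ = 7/8 ∨ 7/8 = 7/8
(φ → (φ → χ)) → (χ ∨ χ) = 1 → 7/8 = 7/8
¬(ψ ∨ φ) → ((φ → (φ → χ)) → (χ ∨ χ)) = 1/4 → 7/8 = 1
¬ψ = ¬3/4 = 1/4
ψ → ¬ψ = 3/4 → 1/4 = 1/2
χ ∧ φ = 7/8 ∧ 3/8 = 3/8
¬(χ ∧ φ) = ¬3/8 = 5/8
(ψ → ¬ψ) ∨ ¬(χ ∧ φ) = 1/2 ∨ 5/8 = 5/8
¬((ψ → ¬ψ) ∨ ¬(χ ∧ φ)) = ¬5/8 = 3/8
(¬(ψ ∨ φ) → ((φ → (φ → χ)) → (χ ∨ χ))) → ¬((ψ → ¬ψ) ∨ ¬(χ ∧ φ)) = 1 → 3/8 = 3/8
((((¬χ ∨ (φ ∨ ψ)) ∨ (φ ∨ ψ)) ∧ ((φ ∨ χ) ∧ ¬χ)) ∨ (((φ → ψ) ∨ (φ → χ)) → (ψ ∧ (χ ∨ χ)))) ∧ ((¬(ψ ∨ φ) → ((φ → (φ → χ)) → (χ ∨ χ))) → ¬((ψ → ¬ψ) ∨ ¬(χ ∧ φ))) = 3/4 ∧ 3/8 = 3/8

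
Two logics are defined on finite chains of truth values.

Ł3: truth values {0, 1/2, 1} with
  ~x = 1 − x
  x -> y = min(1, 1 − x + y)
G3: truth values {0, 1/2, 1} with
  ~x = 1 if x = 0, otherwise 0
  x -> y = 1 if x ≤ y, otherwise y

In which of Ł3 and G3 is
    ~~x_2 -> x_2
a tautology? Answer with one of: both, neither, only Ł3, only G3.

only Ł3

In Ł3: every assignment gives 1 — tautology.
In G3: at x_2 = 1/2 the value is 1/2 — not a tautology.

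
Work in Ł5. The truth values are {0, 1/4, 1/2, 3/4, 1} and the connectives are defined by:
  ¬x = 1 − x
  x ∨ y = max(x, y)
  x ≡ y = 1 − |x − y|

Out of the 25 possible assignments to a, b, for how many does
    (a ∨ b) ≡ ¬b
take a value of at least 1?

value 1: 5 assignments (counts)
value 3/4: 4 assignments
value 1/2: 8 assignments
value 1/4: 2 assignments
value 0: 6 assignments
So 5 of the 25 assignments meet the threshold.

5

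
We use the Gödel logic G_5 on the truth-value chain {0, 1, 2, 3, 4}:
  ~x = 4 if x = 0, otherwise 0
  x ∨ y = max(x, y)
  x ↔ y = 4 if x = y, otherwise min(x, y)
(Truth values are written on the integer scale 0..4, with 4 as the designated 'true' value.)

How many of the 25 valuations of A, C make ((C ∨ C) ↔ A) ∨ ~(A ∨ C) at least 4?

value 4: 5 assignments (counts)
value 3: 2 assignments
value 2: 4 assignments
value 1: 6 assignments
value 0: 8 assignments
So 5 of the 25 assignments meet the threshold.

5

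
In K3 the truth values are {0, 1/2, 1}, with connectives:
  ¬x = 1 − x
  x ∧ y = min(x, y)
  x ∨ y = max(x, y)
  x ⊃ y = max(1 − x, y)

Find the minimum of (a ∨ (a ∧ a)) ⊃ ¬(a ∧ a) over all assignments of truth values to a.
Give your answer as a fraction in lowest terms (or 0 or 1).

0

Take a = 1:
a ∧ a = 1 ∧ 1 = 1
a ∨ (a ∧ a) = 1 ∨ 1 = 1
a ∧ a = 1 ∧ 1 = 1
¬(a ∧ a) = ¬1 = 0
(a ∨ (a ∧ a)) ⊃ ¬(a ∧ a) = 1 ⊃ 0 = 0
No assignment yields a value below 0, so this is the minimum.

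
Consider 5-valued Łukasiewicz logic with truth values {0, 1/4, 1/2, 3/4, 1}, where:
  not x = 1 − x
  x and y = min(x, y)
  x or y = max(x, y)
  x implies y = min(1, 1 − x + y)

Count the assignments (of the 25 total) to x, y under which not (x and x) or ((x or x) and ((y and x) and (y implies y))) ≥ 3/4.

14

value 1: 6 assignments (counts)
value 3/4: 8 assignments (counts)
value 1/2: 7 assignments
value 1/4: 3 assignments
value 0: 1 assignment
So 14 of the 25 assignments meet the threshold.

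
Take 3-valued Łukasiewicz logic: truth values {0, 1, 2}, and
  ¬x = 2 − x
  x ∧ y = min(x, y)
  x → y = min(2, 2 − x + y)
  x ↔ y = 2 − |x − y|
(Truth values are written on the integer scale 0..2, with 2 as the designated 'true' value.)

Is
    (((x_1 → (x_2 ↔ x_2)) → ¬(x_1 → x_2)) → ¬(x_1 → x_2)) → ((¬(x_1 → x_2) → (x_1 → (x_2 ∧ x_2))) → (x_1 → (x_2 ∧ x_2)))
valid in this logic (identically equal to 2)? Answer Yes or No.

No

Counterexample: take x_1 = 1, x_2 = 0.
x_2 ↔ x_2 = 0 ↔ 0 = 2
x_1 → (x_2 ↔ x_2) = 1 → 2 = 2
x_1 → x_2 = 1 → 0 = 1
¬(x_1 → x_2) = ¬1 = 1
(x_1 → (x_2 ↔ x_2)) → ¬(x_1 → x_2) = 2 → 1 = 1
x_1 → x_2 = 1 → 0 = 1
¬(x_1 → x_2) = ¬1 = 1
((x_1 → (x_2 ↔ x_2)) → ¬(x_1 → x_2)) → ¬(x_1 → x_2) = 1 → 1 = 2
x_1 → x_2 = 1 → 0 = 1
¬(x_1 → x_2) = ¬1 = 1
x_2 ∧ x_2 = 0 ∧ 0 = 0
x_1 → (x_2 ∧ x_2) = 1 → 0 = 1
¬(x_1 → x_2) → (x_1 → (x_2 ∧ x_2)) = 1 → 1 = 2
x_2 ∧ x_2 = 0 ∧ 0 = 0
x_1 → (x_2 ∧ x_2) = 1 → 0 = 1
(¬(x_1 → x_2) → (x_1 → (x_2 ∧ x_2))) → (x_1 → (x_2 ∧ x_2)) = 2 → 1 = 1
(((x_1 → (x_2 ↔ x_2)) → ¬(x_1 → x_2)) → ¬(x_1 → x_2)) → ((¬(x_1 → x_2) → (x_1 → (x_2 ∧ x_2))) → (x_1 → (x_2 ∧ x_2))) = 2 → 1 = 1
This gives 1 ≠ 2.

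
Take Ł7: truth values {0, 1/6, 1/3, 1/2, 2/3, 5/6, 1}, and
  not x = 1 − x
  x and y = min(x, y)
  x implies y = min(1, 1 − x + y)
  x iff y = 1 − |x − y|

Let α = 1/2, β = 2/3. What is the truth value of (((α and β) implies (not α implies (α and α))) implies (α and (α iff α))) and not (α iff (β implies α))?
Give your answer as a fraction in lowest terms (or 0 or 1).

1/3

α and β = 1/2 and 2/3 = 1/2
not α = not 1/2 = 1/2
α and α = 1/2 and 1/2 = 1/2
not α implies (α and α) = 1/2 implies 1/2 = 1
(α and β) implies (not α implies (α and α)) = 1/2 implies 1 = 1
α iff α = 1/2 iff 1/2 = 1
α and (α iff α) = 1/2 and 1 = 1/2
((α and β) implies (not α implies (α and α))) implies (α and (α iff α)) = 1 implies 1/2 = 1/2
β implies α = 2/3 implies 1/2 = 5/6
α iff (β implies α) = 1/2 iff 5/6 = 2/3
not (α iff (β implies α)) = not 2/3 = 1/3
(((α and β) implies (not α implies (α and α))) implies (α and (α iff α))) and not (α iff (β implies α)) = 1/2 and 1/3 = 1/3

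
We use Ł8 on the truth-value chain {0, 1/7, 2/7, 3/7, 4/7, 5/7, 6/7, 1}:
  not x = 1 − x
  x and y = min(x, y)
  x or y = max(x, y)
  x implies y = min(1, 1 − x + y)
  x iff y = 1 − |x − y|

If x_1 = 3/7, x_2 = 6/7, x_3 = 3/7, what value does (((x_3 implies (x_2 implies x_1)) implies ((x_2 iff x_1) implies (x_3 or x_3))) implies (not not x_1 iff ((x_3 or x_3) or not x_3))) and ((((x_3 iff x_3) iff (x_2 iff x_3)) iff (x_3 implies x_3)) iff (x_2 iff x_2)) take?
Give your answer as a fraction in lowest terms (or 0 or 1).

4/7

x_2 implies x_1 = 6/7 implies 3/7 = 4/7
x_3 implies (x_2 implies x_1) = 3/7 implies 4/7 = 1
x_2 iff x_1 = 6/7 iff 3/7 = 4/7
x_3 or x_3 = 3/7 or 3/7 = 3/7
(x_2 iff x_1) implies (x_3 or x_3) = 4/7 implies 3/7 = 6/7
(x_3 implies (x_2 implies x_1)) implies ((x_2 iff x_1) implies (x_3 or x_3)) = 1 implies 6/7 = 6/7
not x_1 = not 3/7 = 4/7
not not x_1 = not 4/7 = 3/7
x_3 or x_3 = 3/7 or 3/7 = 3/7
not x_3 = not 3/7 = 4/7
(x_3 or x_3) or not x_3 = 3/7 or 4/7 = 4/7
not not x_1 iff ((x_3 or x_3) or not x_3) = 3/7 iff 4/7 = 6/7
((x_3 implies (x_2 implies x_1)) implies ((x_2 iff x_1) implies (x_3 or x_3))) implies (not not x_1 iff ((x_3 or x_3) or not x_3)) = 6/7 implies 6/7 = 1
x_3 iff x_3 = 3/7 iff 3/7 = 1
x_2 iff x_3 = 6/7 iff 3/7 = 4/7
(x_3 iff x_3) iff (x_2 iff x_3) = 1 iff 4/7 = 4/7
x_3 implies x_3 = 3/7 implies 3/7 = 1
((x_3 iff x_3) iff (x_2 iff x_3)) iff (x_3 implies x_3) = 4/7 iff 1 = 4/7
x_2 iff x_2 = 6/7 iff 6/7 = 1
(((x_3 iff x_3) iff (x_2 iff x_3)) iff (x_3 implies x_3)) iff (x_2 iff x_2) = 4/7 iff 1 = 4/7
(((x_3 implies (x_2 implies x_1)) implies ((x_2 iff x_1) implies (x_3 or x_3))) implies (not not x_1 iff ((x_3 or x_3) or not x_3))) and ((((x_3 iff x_3) iff (x_2 iff x_3)) iff (x_3 implies x_3)) iff (x_2 iff x_2)) = 1 and 4/7 = 4/7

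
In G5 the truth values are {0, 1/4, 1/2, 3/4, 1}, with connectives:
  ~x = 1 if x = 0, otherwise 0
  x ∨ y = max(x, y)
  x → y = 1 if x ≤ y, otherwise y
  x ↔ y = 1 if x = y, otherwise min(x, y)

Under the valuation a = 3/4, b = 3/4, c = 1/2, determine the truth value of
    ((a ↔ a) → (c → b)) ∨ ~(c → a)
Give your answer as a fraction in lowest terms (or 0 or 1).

1

a ↔ a = 3/4 ↔ 3/4 = 1
c → b = 1/2 → 3/4 = 1
(a ↔ a) → (c → b) = 1 → 1 = 1
c → a = 1/2 → 3/4 = 1
~(c → a) = ~1 = 0
((a ↔ a) → (c → b)) ∨ ~(c → a) = 1 ∨ 0 = 1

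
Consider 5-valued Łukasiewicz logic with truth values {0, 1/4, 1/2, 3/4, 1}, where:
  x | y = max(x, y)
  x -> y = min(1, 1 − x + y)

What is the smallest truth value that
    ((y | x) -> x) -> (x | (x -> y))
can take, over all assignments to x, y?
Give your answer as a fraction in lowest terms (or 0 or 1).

Take x = 1/2, y = 0:
y | x = 0 | 1/2 = 1/2
(y | x) -> x = 1/2 -> 1/2 = 1
x -> y = 1/2 -> 0 = 1/2
x | (x -> y) = 1/2 | 1/2 = 1/2
((y | x) -> x) -> (x | (x -> y)) = 1 -> 1/2 = 1/2
No assignment yields a value below 1/2, so this is the minimum.

1/2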